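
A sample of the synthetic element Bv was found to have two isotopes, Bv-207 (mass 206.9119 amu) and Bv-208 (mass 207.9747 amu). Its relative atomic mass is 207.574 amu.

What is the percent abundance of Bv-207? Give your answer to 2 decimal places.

37.70%

Writing the weighted mean with unknown fraction x of Bv-207:
206.9119·x + 207.9747·(1 − x) = 207.574
(206.9119 − 207.9747)·x = 207.574 − 207.9747
x = -0.4007 / -1.0628 = 0.37702 → 37.70% Bv-207, 62.30% Bv-208.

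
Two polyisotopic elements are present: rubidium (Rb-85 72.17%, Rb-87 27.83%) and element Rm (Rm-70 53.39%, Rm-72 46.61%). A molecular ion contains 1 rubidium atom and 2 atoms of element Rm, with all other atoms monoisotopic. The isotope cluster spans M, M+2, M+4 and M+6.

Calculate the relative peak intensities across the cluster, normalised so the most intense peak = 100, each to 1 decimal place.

Rubidium pattern (n=1): 0.7217 : 0.2783
Element Rm pattern (n=2): 0.28504921 : 0.49770158 : 0.21724921
Convolve the two distributions (both contribute in 2-u steps):
  M: 0.7217×0.28504921 = 0.205720
  M+2: 0.7217×0.49770158 + 0.2783×0.28504921 = 0.438520
  M+4: 0.7217×0.21724921 + 0.2783×0.49770158 = 0.295299
  M+6: 0.2783×0.21724921 = 0.060460
Scale to base peak (0.438520) = 100: 46.9 : 100.0 : 67.3 : 13.8

46.9 : 100.0 : 67.3 : 13.8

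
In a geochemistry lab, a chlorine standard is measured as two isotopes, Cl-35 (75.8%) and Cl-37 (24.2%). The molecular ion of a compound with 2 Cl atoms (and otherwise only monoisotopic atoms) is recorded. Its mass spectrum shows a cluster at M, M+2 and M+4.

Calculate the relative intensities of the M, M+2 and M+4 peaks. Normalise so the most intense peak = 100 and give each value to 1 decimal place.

The 2 Cl atoms are independent, so intensities follow the terms of (0.758 + 0.242)^2.
P(M) = 0.758^2 = 0.574564
P(M+2) = 2 × 0.758^1 × 0.242^1 = 0.366872
P(M+4) = 0.242^2 = 0.058564
The M peak is largest (0.574564); scaling to 100 gives 100.0 : 63.9 : 10.2.

100.0 : 63.9 : 10.2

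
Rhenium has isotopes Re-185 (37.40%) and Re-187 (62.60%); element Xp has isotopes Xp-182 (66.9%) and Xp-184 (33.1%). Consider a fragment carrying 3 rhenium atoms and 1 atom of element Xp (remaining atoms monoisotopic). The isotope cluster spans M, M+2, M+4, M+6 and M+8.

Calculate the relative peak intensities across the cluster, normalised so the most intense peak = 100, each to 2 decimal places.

9.18 : 50.66 : 100.00 : 81.25 : 21.31

Rhenium pattern (n=3): 0.05231362 : 0.26268713 : 0.43968487 : 0.24531438
Element Xp pattern (n=1): 0.6690 : 0.3310
Convolve the two distributions (both contribute in 2-u steps):
  M: 0.05231362×0.6690 = 0.034998
  M+2: 0.05231362×0.3310 + 0.26268713×0.6690 = 0.193053
  M+4: 0.26268713×0.3310 + 0.43968487×0.6690 = 0.381099
  M+6: 0.43968487×0.3310 + 0.24531438×0.6690 = 0.309651
  M+8: 0.24531438×0.3310 = 0.081199
Scale to base peak (0.381099) = 100: 9.18 : 50.66 : 100.00 : 81.25 : 21.31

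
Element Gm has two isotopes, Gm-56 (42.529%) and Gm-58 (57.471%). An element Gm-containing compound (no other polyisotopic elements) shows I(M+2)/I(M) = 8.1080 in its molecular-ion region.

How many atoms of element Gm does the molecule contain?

6

The M+2/M ratio from n Gm atoms is n · q/p = n · 0.57471/0.42529.
n = 8.1080 × 0.42529/0.57471 = 6.00 ≈ 6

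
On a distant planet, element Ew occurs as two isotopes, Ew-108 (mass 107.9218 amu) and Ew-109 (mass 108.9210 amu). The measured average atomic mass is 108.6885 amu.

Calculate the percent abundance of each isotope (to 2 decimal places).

Writing the weighted mean with unknown fraction x of Ew-108:
107.9218·x + 108.9210·(1 − x) = 108.6885
(107.9218 − 108.9210)·x = 108.6885 − 108.9210
x = -0.2325 / -0.9992 = 0.23269 → 23.27% Ew-108, 76.73% Ew-109.

Ew-108: 23.27%, Ew-109: 76.73%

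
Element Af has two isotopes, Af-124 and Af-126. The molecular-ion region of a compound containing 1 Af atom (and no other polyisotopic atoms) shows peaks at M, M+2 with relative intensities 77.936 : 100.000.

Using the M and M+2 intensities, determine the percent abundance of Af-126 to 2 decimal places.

If p is the fraction of Af that is Af-124, then I(M+2)/I(M) = [C(1,1)·p^0·(1−p)] / p^1 = 1·(1−p)/p = 100.000/77.936 = 1.2831
(1−p)/p = 1.2831/1 = 1.2831  ⇒  p = 1/(1 + 1.2831) = 0.4380
Af-124: 43.80%, Af-126: 56.20%.

56.20%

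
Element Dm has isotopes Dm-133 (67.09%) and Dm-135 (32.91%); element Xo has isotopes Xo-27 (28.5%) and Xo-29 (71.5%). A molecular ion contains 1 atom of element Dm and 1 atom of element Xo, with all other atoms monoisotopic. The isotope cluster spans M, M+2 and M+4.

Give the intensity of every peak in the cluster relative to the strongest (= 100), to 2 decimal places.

33.34 : 100.00 : 41.03

Element Dm pattern (n=1): 0.6709 : 0.3291
Element Xo pattern (n=1): 0.2850 : 0.7150
Convolve the two distributions (both contribute in 2-u steps):
  M: 0.6709×0.2850 = 0.191207
  M+2: 0.6709×0.7150 + 0.3291×0.2850 = 0.573487
  M+4: 0.3291×0.7150 = 0.235307
Scale to base peak (0.573487) = 100: 33.34 : 100.00 : 41.03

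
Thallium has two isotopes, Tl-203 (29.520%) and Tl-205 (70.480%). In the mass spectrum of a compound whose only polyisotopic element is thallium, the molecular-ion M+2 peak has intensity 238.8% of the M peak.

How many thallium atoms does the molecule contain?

For n independent Tl atoms, I(M+2)/I(M) = n · (abundance Tl-205) / (abundance Tl-203) = n · 0.70480/0.29520.
n = 2.388 × 0.29520/0.70480 = 1.00 ≈ 1

1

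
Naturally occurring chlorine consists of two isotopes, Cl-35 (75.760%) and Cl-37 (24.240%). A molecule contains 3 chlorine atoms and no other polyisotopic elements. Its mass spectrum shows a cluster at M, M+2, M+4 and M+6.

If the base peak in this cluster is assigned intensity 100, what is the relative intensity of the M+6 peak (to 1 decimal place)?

Binomial terms of (0.75760 + 0.24240)^3: M 0.4348, M+2 0.4174, M+4 0.1335, M+6 0.0142 → M is the base peak.
P(M) = C(3,0) × 0.75760^3 × 0.24240^0 = 1 × 0.4348304 × 1.0000 = 0.434830 (base)
P(M+6) = C(3,3) × 0.75760^0 × 0.24240^3 = 1 × 1.0000 × 0.01424288 = 0.014243
Relative intensity = 0.014243 / 0.434830 × 100 = 3.3

3.3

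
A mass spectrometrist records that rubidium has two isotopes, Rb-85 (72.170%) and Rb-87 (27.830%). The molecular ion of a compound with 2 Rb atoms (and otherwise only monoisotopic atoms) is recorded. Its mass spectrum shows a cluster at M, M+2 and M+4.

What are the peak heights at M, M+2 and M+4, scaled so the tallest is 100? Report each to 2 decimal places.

The 2 Rb atoms are independent, so intensities follow the terms of (0.72170 + 0.27830)^2.
P(M) = 0.72170^2 = 0.520851
P(M+2) = 2 × 0.72170^1 × 0.27830^1 = 0.401698
P(M+4) = 0.27830^2 = 0.077451
The M peak is largest (0.520851); scaling to 100 gives 100.00 : 77.12 : 14.87.

100.00 : 77.12 : 14.87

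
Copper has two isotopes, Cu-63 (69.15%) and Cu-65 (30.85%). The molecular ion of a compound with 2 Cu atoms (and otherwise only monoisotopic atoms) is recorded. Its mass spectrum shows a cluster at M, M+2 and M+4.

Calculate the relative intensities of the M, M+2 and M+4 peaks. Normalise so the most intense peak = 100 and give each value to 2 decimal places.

The 2 Cu atoms are independent, so intensities follow the terms of (0.6915 + 0.3085)^2.
P(M) = 0.6915^2 = 0.478172
P(M+2) = 2 × 0.6915^1 × 0.3085^1 = 0.426656
P(M+4) = 0.3085^2 = 0.095172
The M peak is largest (0.478172); scaling to 100 gives 100.00 : 89.23 : 19.90.

100.00 : 89.23 : 19.90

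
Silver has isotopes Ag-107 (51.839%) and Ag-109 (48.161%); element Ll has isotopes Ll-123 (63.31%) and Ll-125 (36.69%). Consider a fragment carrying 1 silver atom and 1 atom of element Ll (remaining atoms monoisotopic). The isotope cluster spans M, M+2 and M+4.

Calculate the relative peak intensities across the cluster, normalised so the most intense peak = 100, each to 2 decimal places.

Silver pattern (n=1): 0.51839 : 0.48161
Element Ll pattern (n=1): 0.6331 : 0.3669
Convolve the two distributions (both contribute in 2-u steps):
  M: 0.51839×0.6331 = 0.328193
  M+2: 0.51839×0.3669 + 0.48161×0.6331 = 0.495105
  M+4: 0.48161×0.3669 = 0.176703
Scale to base peak (0.495105) = 100: 66.29 : 100.00 : 35.69

66.29 : 100.00 : 35.69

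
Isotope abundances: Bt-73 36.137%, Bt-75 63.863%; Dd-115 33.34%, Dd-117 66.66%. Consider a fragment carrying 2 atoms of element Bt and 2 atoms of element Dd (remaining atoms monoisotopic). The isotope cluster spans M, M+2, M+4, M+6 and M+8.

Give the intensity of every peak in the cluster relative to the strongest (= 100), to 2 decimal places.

3.76 : 28.30 : 79.85 : 100.00 : 46.90

Element Bt pattern (n=2): 0.13058828 : 0.46156345 : 0.40784828
Element Dd pattern (n=2): 0.11115556 : 0.44448888 : 0.44435556
Convolve the two distributions (both contribute in 2-u steps):
  M: 0.13058828×0.11115556 = 0.014516
  M+2: 0.13058828×0.44448888 + 0.46156345×0.11115556 = 0.109350
  M+4: 0.13058828×0.44435556 + 0.46156345×0.44448888 + 0.40784828×0.11115556 = 0.308522
  M+6: 0.46156345×0.44435556 + 0.40784828×0.44448888 = 0.386382
  M+8: 0.40784828×0.44435556 = 0.181230
Scale to base peak (0.386382) = 100: 3.76 : 28.30 : 79.85 : 100.00 : 46.90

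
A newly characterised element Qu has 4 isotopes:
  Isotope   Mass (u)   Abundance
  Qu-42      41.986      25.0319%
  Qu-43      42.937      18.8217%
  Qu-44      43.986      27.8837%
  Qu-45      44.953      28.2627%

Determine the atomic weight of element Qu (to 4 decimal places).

43.5612 u

Weight each isotope mass by its fractional abundance: 0.250319 × 41.986 + 0.188217 × 42.937 + 0.278837 × 43.986 + 0.282627 × 44.953
= 10.50989 + 8.08147 + 12.26492 + 12.70493 = 43.56121 u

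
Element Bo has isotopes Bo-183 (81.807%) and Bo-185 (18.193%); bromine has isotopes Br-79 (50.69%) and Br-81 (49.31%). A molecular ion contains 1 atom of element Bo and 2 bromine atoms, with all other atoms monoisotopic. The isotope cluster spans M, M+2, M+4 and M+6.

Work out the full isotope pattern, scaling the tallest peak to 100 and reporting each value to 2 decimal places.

Element Bo pattern (n=1): 0.81807 : 0.18193
Bromine pattern (n=2): 0.25694761 : 0.49990478 : 0.24314761
Convolve the two distributions (both contribute in 2-u steps):
  M: 0.81807×0.25694761 = 0.210201
  M+2: 0.81807×0.49990478 + 0.18193×0.25694761 = 0.455704
  M+4: 0.81807×0.24314761 + 0.18193×0.49990478 = 0.289859
  M+6: 0.18193×0.24314761 = 0.044236
Scale to base peak (0.455704) = 100: 46.13 : 100.00 : 63.61 : 9.71

46.13 : 100.00 : 63.61 : 9.71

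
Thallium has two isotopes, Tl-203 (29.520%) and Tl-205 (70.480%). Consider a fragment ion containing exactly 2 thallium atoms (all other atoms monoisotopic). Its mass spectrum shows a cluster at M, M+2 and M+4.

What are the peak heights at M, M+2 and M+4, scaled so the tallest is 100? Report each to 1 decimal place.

Expanding (0.29520 + 0.70480)^2:
P(M) = 0.29520^2 = 0.087143
P(M+2) = 2 × 0.29520^1 × 0.70480^1 = 0.416114
P(M+4) = 0.70480^2 = 0.496743
The M+4 peak is largest (0.496743); scaling to 100 gives 17.5 : 83.8 : 100.0.

17.5 : 83.8 : 100.0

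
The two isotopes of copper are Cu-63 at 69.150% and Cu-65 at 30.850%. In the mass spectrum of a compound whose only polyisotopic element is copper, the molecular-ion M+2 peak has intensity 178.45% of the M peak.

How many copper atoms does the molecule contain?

The M+2/M ratio from n Cu atoms is n · q/p = n · 0.30850/0.69150.
n = 1.7845 × 0.69150/0.30850 = 4.00 ≈ 4

4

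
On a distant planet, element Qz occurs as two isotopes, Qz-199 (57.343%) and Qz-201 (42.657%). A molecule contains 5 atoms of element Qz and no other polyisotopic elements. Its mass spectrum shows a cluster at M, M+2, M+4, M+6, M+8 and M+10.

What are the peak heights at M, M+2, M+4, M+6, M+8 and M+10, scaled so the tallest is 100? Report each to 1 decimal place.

18.1 : 67.2 : 100.0 : 74.4 : 27.7 : 4.1

Expanding (0.57343 + 0.42657)^5:
P(M) = 0.57343^5 = 0.062001
P(M+2) = 5 × 0.57343^4 × 0.42657^1 = 0.230612
P(M+4) = 10 × 0.57343^3 × 0.42657^2 = 0.343101
P(M+6) = 10 × 0.57343^2 × 0.42657^3 = 0.255230
P(M+8) = 5 × 0.57343^1 × 0.42657^4 = 0.094932
P(M+10) = 0.42657^5 = 0.014124
The M+4 peak is largest (0.343101); scaling to 100 gives 18.1 : 67.2 : 100.0 : 74.4 : 27.7 : 4.1.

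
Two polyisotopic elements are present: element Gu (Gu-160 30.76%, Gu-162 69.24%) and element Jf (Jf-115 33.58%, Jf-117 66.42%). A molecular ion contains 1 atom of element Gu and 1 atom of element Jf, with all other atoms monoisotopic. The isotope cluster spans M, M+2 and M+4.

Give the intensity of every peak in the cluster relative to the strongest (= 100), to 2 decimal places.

Element Gu pattern (n=1): 0.3076 : 0.6924
Element Jf pattern (n=1): 0.3358 : 0.6642
Convolve the two distributions (both contribute in 2-u steps):
  M: 0.3076×0.3358 = 0.103292
  M+2: 0.3076×0.6642 + 0.6924×0.3358 = 0.436816
  M+4: 0.6924×0.6642 = 0.459892
Scale to base peak (0.459892) = 100: 22.46 : 94.98 : 100.00

22.46 : 94.98 : 100.00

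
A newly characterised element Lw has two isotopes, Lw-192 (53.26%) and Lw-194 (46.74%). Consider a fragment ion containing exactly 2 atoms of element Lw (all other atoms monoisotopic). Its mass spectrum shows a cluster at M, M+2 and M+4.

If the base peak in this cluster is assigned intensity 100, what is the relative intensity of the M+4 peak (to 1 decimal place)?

43.9

Binomial terms of (0.5326 + 0.4674)^2: M 0.2837, M+2 0.4979, M+4 0.2185 → M+2 is the base peak.
P(M+2) = C(2,1) × 0.5326^1 × 0.4674^1 = 2 × 0.5326 × 0.4674 = 0.497874 (base)
P(M+4) = C(2,2) × 0.5326^0 × 0.4674^2 = 1 × 1.0000 × 0.21846276 = 0.218463
Relative intensity = 0.218463 / 0.497874 × 100 = 43.9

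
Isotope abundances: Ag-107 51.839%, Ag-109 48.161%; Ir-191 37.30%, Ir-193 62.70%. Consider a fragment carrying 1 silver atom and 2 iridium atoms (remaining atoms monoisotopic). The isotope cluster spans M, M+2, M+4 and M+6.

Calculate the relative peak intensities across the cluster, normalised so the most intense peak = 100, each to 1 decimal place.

Silver pattern (n=1): 0.51839 : 0.48161
Iridium pattern (n=2): 0.139129 : 0.467742 : 0.393129
Convolve the two distributions (both contribute in 2-u steps):
  M: 0.51839×0.139129 = 0.072123
  M+2: 0.51839×0.467742 + 0.48161×0.139129 = 0.309479
  M+4: 0.51839×0.393129 + 0.48161×0.467742 = 0.429063
  M+6: 0.48161×0.393129 = 0.189335
Scale to base peak (0.429063) = 100: 16.8 : 72.1 : 100.0 : 44.1

16.8 : 72.1 : 100.0 : 44.1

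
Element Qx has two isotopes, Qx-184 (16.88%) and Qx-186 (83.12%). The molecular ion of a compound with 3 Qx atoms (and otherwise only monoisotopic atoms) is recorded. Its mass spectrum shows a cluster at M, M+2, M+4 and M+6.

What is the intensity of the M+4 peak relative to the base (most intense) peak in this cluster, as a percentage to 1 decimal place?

Term probabilities: M 0.0048, M+2 0.0711, M+4 0.3499, M+6 0.5743. Base peak = M+6.
P(M+6) = C(3,3) × 0.1688^0 × 0.8312^3 = 1 × 1.0000 × 0.57427063 = 0.574271 (base)
P(M+4) = C(3,2) × 0.1688^1 × 0.8312^2 = 3 × 0.1688 × 0.69089344 = 0.349868
Relative intensity = 0.349868 / 0.574271 × 100 = 60.9

60.9%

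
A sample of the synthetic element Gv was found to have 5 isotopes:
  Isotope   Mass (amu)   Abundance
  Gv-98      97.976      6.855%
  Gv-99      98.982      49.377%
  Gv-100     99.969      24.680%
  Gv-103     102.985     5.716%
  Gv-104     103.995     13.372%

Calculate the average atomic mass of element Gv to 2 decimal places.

100.06 amu

Weight each isotope mass by its fractional abundance: 0.06855 × 97.976 + 0.49377 × 98.982 + 0.24680 × 99.969 + 0.05716 × 102.985 + 0.13372 × 103.995
= 6.7163 + 48.8743 + 24.6723 + 5.8866 + 13.9062 = 100.0557 amu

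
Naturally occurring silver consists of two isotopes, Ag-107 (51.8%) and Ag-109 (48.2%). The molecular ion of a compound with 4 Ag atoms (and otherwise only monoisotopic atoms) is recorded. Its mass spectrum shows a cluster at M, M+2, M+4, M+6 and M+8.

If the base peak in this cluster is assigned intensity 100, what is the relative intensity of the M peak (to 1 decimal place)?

(0.518 + 0.482)^4 gives M 0.0720, M+2 0.2680, M+4 0.3740, M+6 0.2320, M+8 0.0540; the largest is M+4.
P(M+4) = C(4,2) × 0.518^2 × 0.482^2 = 6 × 0.268324 × 0.232324 = 0.374029 (base)
P(M) = C(4,0) × 0.518^4 × 0.482^0 = 1 × 0.07199777 × 1.0000 = 0.071998
Relative intensity = 0.071998 / 0.374029 × 100 = 19.2

19.2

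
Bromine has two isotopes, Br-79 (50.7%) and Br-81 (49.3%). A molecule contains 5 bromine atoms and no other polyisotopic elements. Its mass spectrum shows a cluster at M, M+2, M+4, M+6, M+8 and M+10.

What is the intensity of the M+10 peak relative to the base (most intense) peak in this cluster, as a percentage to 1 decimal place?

(0.507 + 0.493)^5 gives M 0.0335, M+2 0.1629, M+4 0.3168, M+6 0.3080, M+8 0.1497, M+10 0.0291; the largest is M+4.
P(M+4) = C(5,2) × 0.507^3 × 0.493^2 = 10 × 0.13032384 × 0.243049 = 0.316751 (base)
P(M+10) = C(5,5) × 0.507^0 × 0.493^5 = 1 × 1.0000 × 0.0291229 = 0.029123
Relative intensity = 0.029123 / 0.316751 × 100 = 9.2

9.2%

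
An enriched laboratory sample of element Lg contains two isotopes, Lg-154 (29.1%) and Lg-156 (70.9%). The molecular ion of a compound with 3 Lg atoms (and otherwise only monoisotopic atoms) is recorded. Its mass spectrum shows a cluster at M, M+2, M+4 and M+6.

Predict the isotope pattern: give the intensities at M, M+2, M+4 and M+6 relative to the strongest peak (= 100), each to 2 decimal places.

Each Lg atom is independently Lg-154 (p = 0.291) or Lg-156 (q = 0.709); the cluster is the binomial expansion (p + q)^3.
P(M) = 0.291^3 = 0.024642
P(M+2) = 3 × 0.291^2 × 0.709^1 = 0.180116
P(M+4) = 3 × 0.291^1 × 0.709^2 = 0.438841
P(M+6) = 0.709^3 = 0.356401
The M+4 peak is largest (0.438841); scaling to 100 gives 5.62 : 41.04 : 100.00 : 81.21.

5.62 : 41.04 : 100.00 : 81.21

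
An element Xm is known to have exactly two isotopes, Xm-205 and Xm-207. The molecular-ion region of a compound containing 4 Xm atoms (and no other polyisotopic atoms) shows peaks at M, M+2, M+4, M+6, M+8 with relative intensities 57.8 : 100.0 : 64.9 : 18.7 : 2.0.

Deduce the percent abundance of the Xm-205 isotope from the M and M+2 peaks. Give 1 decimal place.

Write p for the Xm-205 fraction. I(M+2)/I(M) = [C(4,1)·p^3·(1−p)] / p^4 = 4·(1−p)/p = 100.0/57.8 = 1.7301
(1−p)/p = 1.7301/4 = 0.4325  ⇒  p = 1/(1 + 0.4325) = 0.6981
Xm-205: 69.8%, Xm-207: 30.2%.

69.8%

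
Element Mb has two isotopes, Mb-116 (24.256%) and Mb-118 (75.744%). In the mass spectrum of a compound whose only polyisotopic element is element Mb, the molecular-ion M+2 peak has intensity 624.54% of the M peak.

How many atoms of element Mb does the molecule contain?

2

With n Mb atoms, P(M+2)/P(M) = C(n,1)·p^(n−1)q / p^n = n·q/p = n · 0.75744/0.24256.
n = 6.2454 × 0.24256/0.75744 = 2.00 ≈ 2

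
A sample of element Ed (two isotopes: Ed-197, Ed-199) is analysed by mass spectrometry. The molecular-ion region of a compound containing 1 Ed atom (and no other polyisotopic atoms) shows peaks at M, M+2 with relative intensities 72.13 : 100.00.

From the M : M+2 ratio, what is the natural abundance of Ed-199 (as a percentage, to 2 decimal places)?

58.10%

Write p for the Ed-197 fraction. I(M+2)/I(M) = [C(1,1)·p^0·(1−p)] / p^1 = 1·(1−p)/p = 100.00/72.13 = 1.3864
(1−p)/p = 1.3864/1 = 1.3864  ⇒  p = 1/(1 + 1.3864) = 0.4190
Ed-197: 41.90%, Ed-199: 58.10%.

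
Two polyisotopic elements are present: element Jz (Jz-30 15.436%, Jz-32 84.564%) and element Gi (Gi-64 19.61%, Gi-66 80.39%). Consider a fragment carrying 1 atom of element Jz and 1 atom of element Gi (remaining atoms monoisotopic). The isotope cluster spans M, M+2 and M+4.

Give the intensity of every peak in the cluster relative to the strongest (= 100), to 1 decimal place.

4.5 : 42.6 : 100.0

Element Jz pattern (n=1): 0.15436 : 0.84564
Element Gi pattern (n=1): 0.1961 : 0.8039
Convolve the two distributions (both contribute in 2-u steps):
  M: 0.15436×0.1961 = 0.030270
  M+2: 0.15436×0.8039 + 0.84564×0.1961 = 0.289920
  M+4: 0.84564×0.8039 = 0.679810
Scale to base peak (0.679810) = 100: 4.5 : 42.6 : 100.0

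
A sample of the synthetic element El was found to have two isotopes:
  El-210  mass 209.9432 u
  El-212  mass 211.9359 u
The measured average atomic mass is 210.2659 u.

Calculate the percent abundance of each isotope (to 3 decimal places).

El-210: 83.806%, El-212: 16.194%

With x = fraction of El-210 (so El-212 is 1 − x):
209.9432·x + 211.9359·(1 − x) = 210.2659
(209.9432 − 211.9359)·x = 210.2659 − 211.9359
x = -1.6700 / -1.9927 = 0.83806 → 83.806% El-210, 16.194% El-212.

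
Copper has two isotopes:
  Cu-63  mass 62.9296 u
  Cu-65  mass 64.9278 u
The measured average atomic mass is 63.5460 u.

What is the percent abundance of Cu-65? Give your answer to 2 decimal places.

Let x be the fractional abundance of Cu-63; then Cu-65 has abundance 1 − x.
62.9296·x + 64.9278·(1 − x) = 63.5460
(62.9296 − 64.9278)·x = 63.5460 − 64.9278
x = -1.3818 / -1.9982 = 0.69152 → 69.15% Cu-63, 30.85% Cu-65.

30.85%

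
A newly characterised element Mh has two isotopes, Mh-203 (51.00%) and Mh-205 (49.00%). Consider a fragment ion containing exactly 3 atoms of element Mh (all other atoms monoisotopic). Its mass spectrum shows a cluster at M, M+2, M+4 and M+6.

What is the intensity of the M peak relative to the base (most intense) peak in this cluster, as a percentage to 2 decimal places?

(0.5100 + 0.4900)^3 gives M 0.1327, M+2 0.3823, M+4 0.3674, M+6 0.1176; the largest is M+2.
P(M+2) = C(3,1) × 0.5100^2 × 0.4900^1 = 3 × 0.2601 × 0.4900 = 0.382347 (base)
P(M) = C(3,0) × 0.5100^3 × 0.4900^0 = 1 × 0.132651 × 1.0000 = 0.132651
Relative intensity = 0.132651 / 0.382347 × 100 = 34.69

34.69%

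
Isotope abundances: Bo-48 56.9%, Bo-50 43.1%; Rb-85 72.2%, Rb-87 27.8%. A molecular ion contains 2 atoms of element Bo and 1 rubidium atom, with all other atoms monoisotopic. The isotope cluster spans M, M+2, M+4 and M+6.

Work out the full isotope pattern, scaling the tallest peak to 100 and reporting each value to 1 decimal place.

52.6 : 100.0 : 60.9 : 11.6

Element Bo pattern (n=2): 0.323761 : 0.490478 : 0.185761
Rubidium pattern (n=1): 0.7220 : 0.2780
Convolve the two distributions (both contribute in 2-u steps):
  M: 0.323761×0.7220 = 0.233755
  M+2: 0.323761×0.2780 + 0.490478×0.7220 = 0.444131
  M+4: 0.490478×0.2780 + 0.185761×0.7220 = 0.270472
  M+6: 0.185761×0.2780 = 0.051642
Scale to base peak (0.444131) = 100: 52.6 : 100.0 : 60.9 : 11.6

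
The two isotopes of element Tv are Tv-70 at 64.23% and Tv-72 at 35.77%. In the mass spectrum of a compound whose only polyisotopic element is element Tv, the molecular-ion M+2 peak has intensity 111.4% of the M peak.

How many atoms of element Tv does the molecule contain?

For n independent Tv atoms, I(M+2)/I(M) = n · (abundance Tv-72) / (abundance Tv-70) = n · 0.3577/0.6423.
n = 1.114 × 0.6423/0.3577 = 2.00 ≈ 2

2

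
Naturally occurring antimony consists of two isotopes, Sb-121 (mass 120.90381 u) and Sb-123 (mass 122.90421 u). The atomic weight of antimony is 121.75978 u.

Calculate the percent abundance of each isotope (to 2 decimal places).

Let x be the fractional abundance of Sb-121; then Sb-123 has abundance 1 − x.
120.90381·x + 122.90421·(1 − x) = 121.75978
(120.90381 − 122.90421)·x = 121.75978 − 122.90421
x = -1.14443 / -2.00040 = 0.57210 → 57.21% Sb-121, 42.79% Sb-123.

Sb-121: 57.21%, Sb-123: 42.79%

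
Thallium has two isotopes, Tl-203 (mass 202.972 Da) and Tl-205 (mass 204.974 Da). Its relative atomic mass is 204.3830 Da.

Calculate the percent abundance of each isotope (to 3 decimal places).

Writing the weighted mean with unknown fraction x of Tl-203:
202.972·x + 204.974·(1 − x) = 204.3830
(202.972 − 204.974)·x = 204.3830 − 204.974
x = -0.5910 / -2.002 = 0.29520 → 29.520% Tl-203, 70.480% Tl-205.

Tl-203: 29.520%, Tl-205: 70.480%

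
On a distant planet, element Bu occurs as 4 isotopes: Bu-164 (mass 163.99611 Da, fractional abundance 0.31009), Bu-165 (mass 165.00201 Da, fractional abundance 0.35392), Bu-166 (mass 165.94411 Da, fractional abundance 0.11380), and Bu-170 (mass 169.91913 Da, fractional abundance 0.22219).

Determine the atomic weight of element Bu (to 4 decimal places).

165.8898 Da

Weight each isotope mass by its fractional abundance: 0.31009 × 163.99611 + 0.35392 × 165.00201 + 0.11380 × 165.94411 + 0.22219 × 169.91913
= 50.853554 + 58.397511 + 18.884440 + 37.754331 = 165.889836 Da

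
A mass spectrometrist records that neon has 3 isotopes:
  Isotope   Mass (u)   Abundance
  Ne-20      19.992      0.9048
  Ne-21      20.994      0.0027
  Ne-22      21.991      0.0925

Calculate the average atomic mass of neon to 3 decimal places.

Average mass = Σ (abundance × isotope mass) = 0.9048 × 19.992 + 0.0027 × 20.994 + 0.0925 × 21.991
= 18.0888 + 0.0567 + 2.0342 = 20.1797 u

20.180 u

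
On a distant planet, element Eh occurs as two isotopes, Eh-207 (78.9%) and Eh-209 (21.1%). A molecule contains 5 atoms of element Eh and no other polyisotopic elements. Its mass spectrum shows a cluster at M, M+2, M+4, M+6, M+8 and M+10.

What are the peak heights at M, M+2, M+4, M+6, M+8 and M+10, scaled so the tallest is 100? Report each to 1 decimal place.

74.8 : 100.0 : 53.5 : 14.3 : 1.9 : 0.1

The 5 Eh atoms are independent, so intensities follow the terms of (0.789 + 0.211)^5.
P(M) = 0.789^5 = 0.305763
P(M+2) = 5 × 0.789^4 × 0.211^1 = 0.408847
P(M+4) = 10 × 0.789^3 × 0.211^2 = 0.218673
P(M+6) = 10 × 0.789^2 × 0.211^3 = 0.058479
P(M+8) = 5 × 0.789^1 × 0.211^4 = 0.007819
P(M+10) = 0.211^5 = 0.000418
The M+2 peak is largest (0.408847); scaling to 100 gives 74.8 : 100.0 : 53.5 : 14.3 : 1.9 : 0.1.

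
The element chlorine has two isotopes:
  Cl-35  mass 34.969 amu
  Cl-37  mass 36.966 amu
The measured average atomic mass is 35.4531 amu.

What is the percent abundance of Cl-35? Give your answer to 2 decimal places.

With x = fraction of Cl-35 (so Cl-37 is 1 − x):
34.969·x + 36.966·(1 − x) = 35.4531
(34.969 − 36.966)·x = 35.4531 − 36.966
x = -1.5129 / -1.997 = 0.75759 → 75.76% Cl-35, 24.24% Cl-37.

75.76%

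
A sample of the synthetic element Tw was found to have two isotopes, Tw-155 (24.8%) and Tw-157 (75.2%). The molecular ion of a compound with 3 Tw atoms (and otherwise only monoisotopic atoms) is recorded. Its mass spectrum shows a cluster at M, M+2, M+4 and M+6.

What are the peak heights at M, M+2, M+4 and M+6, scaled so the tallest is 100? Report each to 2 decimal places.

3.59 : 32.63 : 98.94 : 100.00

Each Tw atom is independently Tw-155 (p = 0.248) or Tw-157 (q = 0.752); the cluster is the binomial expansion (p + q)^3.
P(M) = 0.248^3 = 0.015253
P(M+2) = 3 × 0.248^2 × 0.752^1 = 0.138753
P(M+4) = 3 × 0.248^1 × 0.752^2 = 0.420735
P(M+6) = 0.752^3 = 0.425259
The M+6 peak is largest (0.425259); scaling to 100 gives 3.59 : 32.63 : 98.94 : 100.00.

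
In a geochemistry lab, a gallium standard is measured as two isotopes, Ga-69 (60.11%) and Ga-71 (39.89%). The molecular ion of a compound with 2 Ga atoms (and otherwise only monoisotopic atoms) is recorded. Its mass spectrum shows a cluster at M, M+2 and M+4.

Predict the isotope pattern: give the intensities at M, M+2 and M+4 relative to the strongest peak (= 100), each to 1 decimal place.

Expanding (0.6011 + 0.3989)^2:
P(M) = 0.6011^2 = 0.361321
P(M+2) = 2 × 0.6011^1 × 0.3989^1 = 0.479558
P(M+4) = 0.3989^2 = 0.159121
The M+2 peak is largest (0.479558); scaling to 100 gives 75.3 : 100.0 : 33.2.

75.3 : 100.0 : 33.2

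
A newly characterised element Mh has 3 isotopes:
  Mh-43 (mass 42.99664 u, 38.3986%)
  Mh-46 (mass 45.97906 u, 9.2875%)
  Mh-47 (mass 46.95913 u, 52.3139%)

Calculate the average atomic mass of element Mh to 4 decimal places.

Weight each isotope mass by its fractional abundance: 0.383986 × 42.99664 + 0.092875 × 45.97906 + 0.523139 × 46.95913
= 16.510108 + 4.270305 + 24.566152 = 45.346565 u

45.3466 u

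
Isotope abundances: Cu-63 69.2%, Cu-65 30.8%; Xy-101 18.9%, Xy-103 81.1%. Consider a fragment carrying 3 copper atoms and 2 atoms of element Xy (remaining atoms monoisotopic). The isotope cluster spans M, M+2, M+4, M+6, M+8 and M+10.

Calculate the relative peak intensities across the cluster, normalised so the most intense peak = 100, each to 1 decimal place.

Copper pattern (n=3): 0.33137389 : 0.44247034 : 0.19693766 : 0.02921811
Element Xy pattern (n=2): 0.035721 : 0.306558 : 0.657721
Convolve the two distributions (both contribute in 2-u steps):
  M: 0.33137389×0.035721 = 0.011837
  M+2: 0.33137389×0.306558 + 0.44247034×0.035721 = 0.117391
  M+4: 0.33137389×0.657721 + 0.44247034×0.306558 + 0.19693766×0.035721 = 0.360629
  M+6: 0.44247034×0.657721 + 0.19693766×0.306558 + 0.02921811×0.035721 = 0.352439
  M+8: 0.19693766×0.657721 + 0.02921811×0.306558 = 0.138487
  M+10: 0.02921811×0.657721 = 0.019217
Scale to base peak (0.360629) = 100: 3.3 : 32.6 : 100.0 : 97.7 : 38.4 : 5.3

3.3 : 32.6 : 100.0 : 97.7 : 38.4 : 5.3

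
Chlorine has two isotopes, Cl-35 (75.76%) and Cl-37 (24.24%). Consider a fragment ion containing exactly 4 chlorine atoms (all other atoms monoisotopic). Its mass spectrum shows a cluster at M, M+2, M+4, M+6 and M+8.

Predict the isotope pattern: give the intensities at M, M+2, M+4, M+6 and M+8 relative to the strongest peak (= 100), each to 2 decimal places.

78.14 : 100.00 : 47.99 : 10.24 : 0.82

The 4 Cl atoms are independent, so intensities follow the terms of (0.7576 + 0.2424)^4.
P(M) = 0.7576^4 = 0.329428
P(M+2) = 4 × 0.7576^3 × 0.2424^1 = 0.421612
P(M+4) = 6 × 0.7576^2 × 0.2424^2 = 0.202347
P(M+6) = 4 × 0.7576^1 × 0.2424^3 = 0.043162
P(M+8) = 0.2424^4 = 0.003452
The M+2 peak is largest (0.421612); scaling to 100 gives 78.14 : 100.00 : 47.99 : 10.24 : 0.82.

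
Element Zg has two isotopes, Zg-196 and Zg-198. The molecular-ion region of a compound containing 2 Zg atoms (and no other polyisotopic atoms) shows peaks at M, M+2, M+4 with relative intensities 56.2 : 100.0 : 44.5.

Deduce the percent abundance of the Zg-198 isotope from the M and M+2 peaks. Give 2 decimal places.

47.08%

Write p for the Zg-196 fraction. I(M+2)/I(M) = [C(2,1)·p^1·(1−p)] / p^2 = 2·(1−p)/p = 100.0/56.2 = 1.7794
(1−p)/p = 1.7794/2 = 0.8897  ⇒  p = 1/(1 + 0.8897) = 0.5292
Zg-196: 52.92%, Zg-198: 47.08%.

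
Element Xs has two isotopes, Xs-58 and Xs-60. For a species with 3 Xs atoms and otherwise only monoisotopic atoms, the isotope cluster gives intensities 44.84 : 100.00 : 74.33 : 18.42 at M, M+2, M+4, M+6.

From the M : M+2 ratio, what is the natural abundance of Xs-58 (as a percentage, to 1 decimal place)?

57.4%

Write p for the Xs-58 fraction. I(M+2)/I(M) = [C(3,1)·p^2·(1−p)] / p^3 = 3·(1−p)/p = 100.00/44.84 = 2.2302
(1−p)/p = 2.2302/3 = 0.7434  ⇒  p = 1/(1 + 0.7434) = 0.5736
Xs-58: 57.4%, Xs-60: 42.6%.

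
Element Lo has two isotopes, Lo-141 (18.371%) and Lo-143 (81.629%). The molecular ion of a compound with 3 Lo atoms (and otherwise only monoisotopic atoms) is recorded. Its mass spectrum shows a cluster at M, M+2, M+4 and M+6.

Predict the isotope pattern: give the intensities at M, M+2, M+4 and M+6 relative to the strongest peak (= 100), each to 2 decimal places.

The 3 Lo atoms are independent, so intensities follow the terms of (0.18371 + 0.81629)^3.
P(M) = 0.18371^3 = 0.006200
P(M+2) = 3 × 0.18371^2 × 0.81629^1 = 0.082648
P(M+4) = 3 × 0.18371^1 × 0.81629^2 = 0.367234
P(M+6) = 0.81629^3 = 0.543918
The M+6 peak is largest (0.543918); scaling to 100 gives 1.14 : 15.19 : 67.52 : 100.00.

1.14 : 15.19 : 67.52 : 100.00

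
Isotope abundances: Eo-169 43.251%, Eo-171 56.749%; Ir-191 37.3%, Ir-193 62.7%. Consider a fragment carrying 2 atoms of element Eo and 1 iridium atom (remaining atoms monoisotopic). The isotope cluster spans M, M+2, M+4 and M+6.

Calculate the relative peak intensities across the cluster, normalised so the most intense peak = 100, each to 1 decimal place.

Element Eo pattern (n=2): 0.1870649 : 0.4908902 : 0.3220449
Iridium pattern (n=1): 0.3730 : 0.6270
Convolve the two distributions (both contribute in 2-u steps):
  M: 0.1870649×0.3730 = 0.069775
  M+2: 0.1870649×0.6270 + 0.4908902×0.3730 = 0.300392
  M+4: 0.4908902×0.6270 + 0.3220449×0.3730 = 0.427911
  M+6: 0.3220449×0.6270 = 0.201922
Scale to base peak (0.427911) = 100: 16.3 : 70.2 : 100.0 : 47.2

16.3 : 70.2 : 100.0 : 47.2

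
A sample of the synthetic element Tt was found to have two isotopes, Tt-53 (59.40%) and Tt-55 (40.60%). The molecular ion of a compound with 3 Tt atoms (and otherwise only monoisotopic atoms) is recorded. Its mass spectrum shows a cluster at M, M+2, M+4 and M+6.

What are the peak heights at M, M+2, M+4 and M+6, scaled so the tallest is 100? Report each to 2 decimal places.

48.77 : 100.00 : 68.35 : 15.57

Expanding (0.5940 + 0.4060)^3:
P(M) = 0.5940^3 = 0.209585
P(M+2) = 3 × 0.5940^2 × 0.4060^1 = 0.429754
P(M+4) = 3 × 0.5940^1 × 0.4060^2 = 0.293738
P(M+6) = 0.4060^3 = 0.066923
The M+2 peak is largest (0.429754); scaling to 100 gives 48.77 : 100.00 : 68.35 : 15.57.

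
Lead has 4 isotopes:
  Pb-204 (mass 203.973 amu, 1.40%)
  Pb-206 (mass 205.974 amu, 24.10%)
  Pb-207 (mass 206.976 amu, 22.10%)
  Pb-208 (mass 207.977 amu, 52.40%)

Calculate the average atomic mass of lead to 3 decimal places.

Ar = Σ fᵢ·mᵢ = 0.0140 × 203.973 + 0.2410 × 205.974 + 0.2210 × 206.976 + 0.5240 × 207.977
= 2.8556 + 49.6397 + 45.7417 + 108.9799 = 207.2169 amu

207.217 amu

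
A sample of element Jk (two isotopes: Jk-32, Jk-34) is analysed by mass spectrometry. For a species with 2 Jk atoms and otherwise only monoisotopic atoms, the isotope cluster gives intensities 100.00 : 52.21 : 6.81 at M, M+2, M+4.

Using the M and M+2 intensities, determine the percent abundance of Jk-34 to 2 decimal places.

20.70%

If p is the fraction of Jk that is Jk-32, then I(M+2)/I(M) = [C(2,1)·p^1·(1−p)] / p^2 = 2·(1−p)/p = 52.21/100.00 = 0.5221
(1−p)/p = 0.5221/2 = 0.2611  ⇒  p = 1/(1 + 0.2611) = 0.7930
Jk-32: 79.30%, Jk-34: 20.70%.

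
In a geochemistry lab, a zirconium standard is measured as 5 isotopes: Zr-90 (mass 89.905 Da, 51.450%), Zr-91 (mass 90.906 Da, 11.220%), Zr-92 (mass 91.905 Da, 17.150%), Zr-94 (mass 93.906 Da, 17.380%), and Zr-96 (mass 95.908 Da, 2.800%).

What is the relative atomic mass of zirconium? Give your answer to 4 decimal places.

91.2238 Da

Ar = Σ fᵢ·mᵢ = 0.51450 × 89.905 + 0.11220 × 90.906 + 0.17150 × 91.905 + 0.17380 × 93.906 + 0.02800 × 95.908
= 46.25612 + 10.19965 + 15.76171 + 16.32086 + 2.68542 = 91.22376 Da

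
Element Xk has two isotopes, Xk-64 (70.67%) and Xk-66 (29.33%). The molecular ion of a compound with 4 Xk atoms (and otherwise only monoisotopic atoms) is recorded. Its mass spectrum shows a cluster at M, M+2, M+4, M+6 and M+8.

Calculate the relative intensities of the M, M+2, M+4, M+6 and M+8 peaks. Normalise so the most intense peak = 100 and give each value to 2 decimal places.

Expanding (0.7067 + 0.2933)^4:
P(M) = 0.7067^4 = 0.249425
P(M+2) = 4 × 0.7067^3 × 0.2933^1 = 0.414073
P(M+4) = 6 × 0.7067^2 × 0.2933^2 = 0.257778
P(M+6) = 4 × 0.7067^1 × 0.2933^3 = 0.071323
P(M+8) = 0.2933^4 = 0.007400
The M+2 peak is largest (0.414073); scaling to 100 gives 60.24 : 100.00 : 62.25 : 17.22 : 1.79.

60.24 : 100.00 : 62.25 : 17.22 : 1.79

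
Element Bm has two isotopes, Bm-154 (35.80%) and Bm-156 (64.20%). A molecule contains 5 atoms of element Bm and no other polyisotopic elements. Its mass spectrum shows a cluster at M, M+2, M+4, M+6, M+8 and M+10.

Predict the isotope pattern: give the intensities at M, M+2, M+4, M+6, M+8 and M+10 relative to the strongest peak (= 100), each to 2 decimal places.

Each Bm atom is independently Bm-154 (p = 0.3580) or Bm-156 (q = 0.6420); the cluster is the binomial expansion (p + q)^5.
P(M) = 0.3580^5 = 0.005881
P(M+2) = 5 × 0.3580^4 × 0.6420^1 = 0.052727
P(M+4) = 10 × 0.3580^3 × 0.6420^2 = 0.189112
P(M+6) = 10 × 0.3580^2 × 0.6420^3 = 0.339134
P(M+8) = 5 × 0.3580^1 × 0.6420^4 = 0.304084
P(M+10) = 0.6420^5 = 0.109062
The M+6 peak is largest (0.339134); scaling to 100 gives 1.73 : 15.55 : 55.76 : 100.00 : 89.66 : 32.16.

1.73 : 15.55 : 55.76 : 100.00 : 89.66 : 32.16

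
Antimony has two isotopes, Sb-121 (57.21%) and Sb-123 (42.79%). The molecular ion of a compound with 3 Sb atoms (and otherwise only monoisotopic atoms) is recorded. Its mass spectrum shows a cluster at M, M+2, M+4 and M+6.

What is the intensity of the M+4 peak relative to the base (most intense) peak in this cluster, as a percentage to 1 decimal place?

Binomial terms of (0.5721 + 0.4279)^3: M 0.1872, M+2 0.4202, M+4 0.3143, M+6 0.0783 → M+2 is the base peak.
P(M+2) = C(3,1) × 0.5721^2 × 0.4279^1 = 3 × 0.32729841 × 0.4279 = 0.420153 (base)
P(M+4) = C(3,2) × 0.5721^1 × 0.4279^2 = 3 × 0.5721 × 0.18309841 = 0.314252
Relative intensity = 0.314252 / 0.420153 × 100 = 74.8

74.8%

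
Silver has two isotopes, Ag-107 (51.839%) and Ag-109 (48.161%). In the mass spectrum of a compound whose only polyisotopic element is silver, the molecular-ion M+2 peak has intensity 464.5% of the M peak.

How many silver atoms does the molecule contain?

With n Ag atoms, P(M+2)/P(M) = C(n,1)·p^(n−1)q / p^n = n·q/p = n · 0.48161/0.51839.
n = 4.645 × 0.51839/0.48161 = 5.00 ≈ 5

5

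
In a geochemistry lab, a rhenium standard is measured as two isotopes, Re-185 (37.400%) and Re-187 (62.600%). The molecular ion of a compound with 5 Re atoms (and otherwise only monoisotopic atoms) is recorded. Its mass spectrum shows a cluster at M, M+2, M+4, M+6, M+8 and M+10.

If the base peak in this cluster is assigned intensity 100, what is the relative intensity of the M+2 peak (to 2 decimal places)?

17.85

(0.37400 + 0.62600)^5 gives M 0.0073, M+2 0.0612, M+4 0.2050, M+6 0.3431, M+8 0.2872, M+10 0.0961; the largest is M+6.
P(M+6) = C(5,3) × 0.37400^2 × 0.62600^3 = 10 × 0.139876 × 0.24531438 = 0.343136 (base)
P(M+2) = C(5,1) × 0.37400^4 × 0.62600^1 = 5 × 0.0195653 × 0.6260 = 0.061239
Relative intensity = 0.061239 / 0.343136 × 100 = 17.85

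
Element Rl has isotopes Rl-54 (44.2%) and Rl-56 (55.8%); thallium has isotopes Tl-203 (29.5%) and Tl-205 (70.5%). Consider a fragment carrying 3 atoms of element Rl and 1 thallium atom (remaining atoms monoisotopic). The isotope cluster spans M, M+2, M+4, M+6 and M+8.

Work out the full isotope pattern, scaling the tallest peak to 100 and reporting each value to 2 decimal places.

7.23 : 44.66 : 100.00 : 97.15 : 34.76

Element Rl pattern (n=3): 0.08635089 : 0.32703934 : 0.41286866 : 0.17374111
Thallium pattern (n=1): 0.2950 : 0.7050
Convolve the two distributions (both contribute in 2-u steps):
  M: 0.08635089×0.2950 = 0.025474
  M+2: 0.08635089×0.7050 + 0.32703934×0.2950 = 0.157354
  M+4: 0.32703934×0.7050 + 0.41286866×0.2950 = 0.352359
  M+6: 0.41286866×0.7050 + 0.17374111×0.2950 = 0.342326
  M+8: 0.17374111×0.7050 = 0.122487
Scale to base peak (0.352359) = 100: 7.23 : 44.66 : 100.00 : 97.15 : 34.76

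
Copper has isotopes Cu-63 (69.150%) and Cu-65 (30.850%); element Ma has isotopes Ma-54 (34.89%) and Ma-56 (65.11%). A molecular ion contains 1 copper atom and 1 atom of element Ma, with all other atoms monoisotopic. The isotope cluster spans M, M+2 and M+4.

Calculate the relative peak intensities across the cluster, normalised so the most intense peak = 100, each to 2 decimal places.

Copper pattern (n=1): 0.6915 : 0.3085
Element Ma pattern (n=1): 0.3489 : 0.6511
Convolve the two distributions (both contribute in 2-u steps):
  M: 0.6915×0.3489 = 0.241264
  M+2: 0.6915×0.6511 + 0.3085×0.3489 = 0.557871
  M+4: 0.3085×0.6511 = 0.200864
Scale to base peak (0.557871) = 100: 43.25 : 100.00 : 36.01

43.25 : 100.00 : 36.01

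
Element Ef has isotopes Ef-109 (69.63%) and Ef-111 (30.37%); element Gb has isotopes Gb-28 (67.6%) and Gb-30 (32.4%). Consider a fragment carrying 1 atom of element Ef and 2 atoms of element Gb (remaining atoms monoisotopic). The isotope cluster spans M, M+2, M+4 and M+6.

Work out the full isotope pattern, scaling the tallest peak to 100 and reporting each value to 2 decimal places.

71.70 : 100.00 : 46.45 : 7.18

Element Ef pattern (n=1): 0.6963 : 0.3037
Element Gb pattern (n=2): 0.456976 : 0.438048 : 0.104976
Convolve the two distributions (both contribute in 2-u steps):
  M: 0.6963×0.456976 = 0.318192
  M+2: 0.6963×0.438048 + 0.3037×0.456976 = 0.443796
  M+4: 0.6963×0.104976 + 0.3037×0.438048 = 0.206130
  M+6: 0.3037×0.104976 = 0.031881
Scale to base peak (0.443796) = 100: 71.70 : 100.00 : 46.45 : 7.18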